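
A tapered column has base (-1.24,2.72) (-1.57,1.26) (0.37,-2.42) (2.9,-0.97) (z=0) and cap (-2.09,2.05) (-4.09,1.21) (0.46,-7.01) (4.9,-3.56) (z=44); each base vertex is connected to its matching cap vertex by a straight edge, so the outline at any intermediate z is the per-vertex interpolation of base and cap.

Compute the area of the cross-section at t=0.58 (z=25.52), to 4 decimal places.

Cross-section at t=0.58: each vertex is (1-t)·p0[i] + t·p1[i].
  v1: (1-0.58)·(-1.24,2.72) + 0.58·(-2.09,2.05) = (-1.7330,2.3314)
  v2: (1-0.58)·(-1.57,1.26) + 0.58·(-4.09,1.21) = (-3.0316,1.2310)
  v3: (1-0.58)·(0.37,-2.42) + 0.58·(0.46,-7.01) = (0.4222,-5.0822)
  v4: (1-0.58)·(2.9,-0.97) + 0.58·(4.9,-3.56) = (4.0600,-2.4722)
Shoelace sum Σ(x_i·y_{i+1} − x_{i+1}·y_i):
  i=1: -1.7330·1.2310 − -3.0316·2.3314 = +4.9345 (running +4.9345)
  i=2: -3.0316·-5.0822 − 0.4222·1.2310 = +14.8875 (running +19.8220)
  i=3: 0.4222·-2.4722 − 4.0600·-5.0822 = +19.5900 (running +39.4120)
  i=4: 4.0600·2.3314 − -1.7330·-2.4722 = +5.1812 (running +44.5931)
Area = |Σ|/2 = |44.5931|/2 = 22.2966

Area at t=0.58: 22.2966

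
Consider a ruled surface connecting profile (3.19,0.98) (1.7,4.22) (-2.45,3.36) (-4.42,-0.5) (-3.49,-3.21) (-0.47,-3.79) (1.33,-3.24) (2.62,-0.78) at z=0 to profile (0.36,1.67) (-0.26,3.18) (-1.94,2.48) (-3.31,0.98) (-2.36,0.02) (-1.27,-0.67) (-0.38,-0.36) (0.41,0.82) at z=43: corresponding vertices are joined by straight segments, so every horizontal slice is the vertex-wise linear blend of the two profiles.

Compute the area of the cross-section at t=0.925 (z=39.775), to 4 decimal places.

Area at t=0.925: 10.5502

Cross-section at t=0.925: each vertex is (1-t)·p0[i] + t·p1[i].
  v1: (1-0.925)·(3.19,0.98) + 0.925·(0.36,1.67) = (0.5722,1.6182)
  v2: (1-0.925)·(1.7,4.22) + 0.925·(-0.26,3.18) = (-0.1130,3.2580)
  v3: (1-0.925)·(-2.45,3.36) + 0.925·(-1.94,2.48) = (-1.9782,2.5460)
  v4: (1-0.925)·(-4.42,-0.5) + 0.925·(-3.31,0.98) = (-3.3933,0.8690)
  v5: (1-0.925)·(-3.49,-3.21) + 0.925·(-2.36,0.02) = (-2.4447,-0.2222)
  v6: (1-0.925)·(-0.47,-3.79) + 0.925·(-1.27,-0.67) = (-1.2100,-0.9040)
  v7: (1-0.925)·(1.33,-3.24) + 0.925·(-0.38,-0.36) = (-0.2518,-0.5760)
  v8: (1-0.925)·(2.62,-0.78) + 0.925·(0.41,0.82) = (0.5757,0.7000)
Shoelace sum Σ(x_i·y_{i+1} − x_{i+1}·y_i):
  i=1: 0.5722·3.2580 − -0.1130·1.6182 = +2.0473 (running +2.0473)
  i=2: -0.1130·2.5460 − -1.9782·3.2580 = +6.1574 (running +8.2047)
  i=3: -1.9782·0.8690 − -3.3933·2.5460 = +6.9201 (running +15.1248)
  i=4: -3.3933·-0.2222 − -2.4447·0.8690 = +2.8786 (running +18.0034)
  i=5: -2.4447·-0.9040 − -1.2100·-0.2222 = +1.9411 (running +19.9446)
  i=6: -1.2100·-0.5760 − -0.2518·-0.9040 = +0.4694 (running +20.4140)
  i=7: -0.2518·0.7000 − 0.5757·-0.5760 = +0.1554 (running +20.5694)
  i=8: 0.5757·1.6182 − 0.5722·0.7000 = +0.5311 (running +21.1005)
Area = |Σ|/2 = |21.1005|/2 = 10.5502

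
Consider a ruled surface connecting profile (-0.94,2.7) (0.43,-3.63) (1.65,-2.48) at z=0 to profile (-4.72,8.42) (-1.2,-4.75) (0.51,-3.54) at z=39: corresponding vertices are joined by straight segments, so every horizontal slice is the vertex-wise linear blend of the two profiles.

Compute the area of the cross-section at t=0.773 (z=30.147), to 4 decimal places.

Cross-section at t=0.773: each vertex is (1-t)·p0[i] + t·p1[i].
  v1: (1-0.773)·(-0.94,2.7) + 0.773·(-4.72,8.42) = (-3.8619,7.1216)
  v2: (1-0.773)·(0.43,-3.63) + 0.773·(-1.2,-4.75) = (-0.8300,-4.4958)
  v3: (1-0.773)·(1.65,-2.48) + 0.773·(0.51,-3.54) = (0.7688,-3.2994)
Shoelace sum Σ(x_i·y_{i+1} − x_{i+1}·y_i):
  i=1: -3.8619·-4.4958 − -0.8300·7.1216 = +23.2732 (running +23.2732)
  i=2: -0.8300·-3.2994 − 0.7688·-4.4958 = +6.1947 (running +29.4679)
  i=3: 0.7688·7.1216 − -3.8619·-3.2994 = -7.2671 (running +22.2008)
Area = |Σ|/2 = |22.2008|/2 = 11.1004

Area at t=0.773: 11.1004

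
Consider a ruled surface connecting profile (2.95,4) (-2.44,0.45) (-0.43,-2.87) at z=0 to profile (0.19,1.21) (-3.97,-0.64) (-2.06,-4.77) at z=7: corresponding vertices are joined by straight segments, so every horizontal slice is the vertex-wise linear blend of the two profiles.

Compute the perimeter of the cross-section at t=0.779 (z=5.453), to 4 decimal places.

Perimeter at t=0.779: 16.0208

Cross-section at t=0.779: each vertex is (1-t)·p0[i] + t·p1[i].
  v1: (1-0.779)·(2.95,4) + 0.779·(0.19,1.21) = (0.8000,1.8266)
  v2: (1-0.779)·(-2.44,0.45) + 0.779·(-3.97,-0.64) = (-3.6319,-0.3991)
  v3: (1-0.779)·(-0.43,-2.87) + 0.779·(-2.06,-4.77) = (-1.6998,-4.3501)
Perimeter = Σ |v_{i+1} − v_i|:
  edge 1→2: √(-4.4318² + -2.2257²) = 4.9593 (running 4.9593)
  edge 2→3: √(1.9321² + -3.9510²) = 4.3981 (running 9.3574)
  edge 3→1: √(2.4997² + 6.1767²) = 6.6633 (running 16.0208)
Perimeter = 16.0208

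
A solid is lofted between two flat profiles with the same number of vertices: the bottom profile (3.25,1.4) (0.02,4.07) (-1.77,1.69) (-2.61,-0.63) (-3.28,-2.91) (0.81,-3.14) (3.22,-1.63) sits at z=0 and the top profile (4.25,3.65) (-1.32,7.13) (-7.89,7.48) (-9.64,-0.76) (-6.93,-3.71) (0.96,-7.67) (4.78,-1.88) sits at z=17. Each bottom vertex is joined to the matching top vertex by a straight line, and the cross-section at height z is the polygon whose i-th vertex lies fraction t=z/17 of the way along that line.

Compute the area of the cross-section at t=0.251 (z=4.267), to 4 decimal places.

Area at t=0.251: 53.4737

Cross-section at t=0.251: each vertex is (1-t)·p0[i] + t·p1[i].
  v1: (1-0.251)·(3.25,1.4) + 0.251·(4.25,3.65) = (3.5010,1.9647)
  v2: (1-0.251)·(0.02,4.07) + 0.251·(-1.32,7.13) = (-0.3163,4.8381)
  v3: (1-0.251)·(-1.77,1.69) + 0.251·(-7.89,7.48) = (-3.3061,3.1433)
  v4: (1-0.251)·(-2.61,-0.63) + 0.251·(-9.64,-0.76) = (-4.3745,-0.6626)
  v5: (1-0.251)·(-3.28,-2.91) + 0.251·(-6.93,-3.71) = (-4.1961,-3.1108)
  v6: (1-0.251)·(0.81,-3.14) + 0.251·(0.96,-7.67) = (0.8477,-4.2770)
  v7: (1-0.251)·(3.22,-1.63) + 0.251·(4.78,-1.88) = (3.6116,-1.6927)
Shoelace sum Σ(x_i·y_{i+1} − x_{i+1}·y_i):
  i=1: 3.5010·4.8381 − -0.3163·1.9647 = +17.5596 (running +17.5596)
  i=2: -0.3163·3.1433 − -3.3061·4.8381 = +15.0009 (running +32.5604)
  i=3: -3.3061·-0.6626 − -4.3745·3.1433 = +15.9412 (running +48.5016)
  i=4: -4.3745·-3.1108 − -4.1961·-0.6626 = +10.8278 (running +59.3294)
  i=5: -4.1961·-4.2770 − 0.8477·-3.1108 = +20.5839 (running +79.9133)
  i=6: 0.8477·-1.6927 − 3.6116·-4.2770 = +14.0119 (running +93.9252)
  i=7: 3.6116·1.9647 − 3.5010·-1.6927 = +13.0221 (running +106.9473)
Area = |Σ|/2 = |106.9473|/2 = 53.4737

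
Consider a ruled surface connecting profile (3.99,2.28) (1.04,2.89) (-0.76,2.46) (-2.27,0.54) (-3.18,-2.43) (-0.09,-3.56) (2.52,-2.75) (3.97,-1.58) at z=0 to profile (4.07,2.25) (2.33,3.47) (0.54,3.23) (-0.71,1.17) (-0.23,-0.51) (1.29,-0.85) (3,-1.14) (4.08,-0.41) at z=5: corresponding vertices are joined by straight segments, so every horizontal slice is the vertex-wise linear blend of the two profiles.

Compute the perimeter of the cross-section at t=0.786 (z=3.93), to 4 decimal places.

Perimeter at t=0.786: 16.6358

Cross-section at t=0.786: each vertex is (1-t)·p0[i] + t·p1[i].
  v1: (1-0.786)·(3.99,2.28) + 0.786·(4.07,2.25) = (4.0529,2.2564)
  v2: (1-0.786)·(1.04,2.89) + 0.786·(2.33,3.47) = (2.0539,3.3459)
  v3: (1-0.786)·(-0.76,2.46) + 0.786·(0.54,3.23) = (0.2618,3.0652)
  v4: (1-0.786)·(-2.27,0.54) + 0.786·(-0.71,1.17) = (-1.0438,1.0352)
  v5: (1-0.786)·(-3.18,-2.43) + 0.786·(-0.23,-0.51) = (-0.8613,-0.9209)
  v6: (1-0.786)·(-0.09,-3.56) + 0.786·(1.29,-0.85) = (0.9947,-1.4299)
  v7: (1-0.786)·(2.52,-2.75) + 0.786·(3,-1.14) = (2.8973,-1.4845)
  v8: (1-0.786)·(3.97,-1.58) + 0.786·(4.08,-0.41) = (4.0565,-0.6604)
Perimeter = Σ |v_{i+1} − v_i|:
  edge 1→2: √(-1.9989² + 1.0895²) = 2.2766 (running 2.2766)
  edge 2→3: √(-1.7921² + -0.2807²) = 1.8140 (running 4.0905)
  edge 3→4: √(-1.3056² + -2.0300²) = 2.4137 (running 6.5042)
  edge 4→5: √(0.1825² + -1.9561²) = 1.9646 (running 8.4688)
  edge 5→6: √(1.8560² + -0.5091²) = 1.9245 (running 10.3933)
  edge 6→7: √(1.9026² + -0.0546²) = 1.9034 (running 12.2967)
  edge 7→8: √(1.1592² + 0.8242²) = 1.4223 (running 13.7190)
  edge 8→1: √(-0.0036² + 2.9168²) = 2.9168 (running 16.6358)
Perimeter = 16.6358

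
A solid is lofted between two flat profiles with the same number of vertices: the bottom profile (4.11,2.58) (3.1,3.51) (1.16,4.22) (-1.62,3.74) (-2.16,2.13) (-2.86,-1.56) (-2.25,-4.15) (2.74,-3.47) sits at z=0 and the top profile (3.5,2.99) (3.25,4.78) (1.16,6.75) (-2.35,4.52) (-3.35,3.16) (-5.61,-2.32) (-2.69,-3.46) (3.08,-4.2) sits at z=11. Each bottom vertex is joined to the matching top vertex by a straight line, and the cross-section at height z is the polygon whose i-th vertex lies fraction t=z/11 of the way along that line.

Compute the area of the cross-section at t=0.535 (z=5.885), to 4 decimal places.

Area at t=0.535: 57.0538

Cross-section at t=0.535: each vertex is (1-t)·p0[i] + t·p1[i].
  v1: (1-0.535)·(4.11,2.58) + 0.535·(3.5,2.99) = (3.7837,2.7994)
  v2: (1-0.535)·(3.1,3.51) + 0.535·(3.25,4.78) = (3.1803,4.1894)
  v3: (1-0.535)·(1.16,4.22) + 0.535·(1.16,6.75) = (1.1600,5.5736)
  v4: (1-0.535)·(-1.62,3.74) + 0.535·(-2.35,4.52) = (-2.0106,4.1573)
  v5: (1-0.535)·(-2.16,2.13) + 0.535·(-3.35,3.16) = (-2.7967,2.6810)
  v6: (1-0.535)·(-2.86,-1.56) + 0.535·(-5.61,-2.32) = (-4.3313,-1.9666)
  v7: (1-0.535)·(-2.25,-4.15) + 0.535·(-2.69,-3.46) = (-2.4854,-3.7809)
  v8: (1-0.535)·(2.74,-3.47) + 0.535·(3.08,-4.2) = (2.9219,-3.8606)
Shoelace sum Σ(x_i·y_{i+1} − x_{i+1}·y_i):
  i=1: 3.7837·4.1894 − 3.1803·2.7994 = +6.9488 (running +6.9488)
  i=2: 3.1803·5.5736 − 1.1600·4.1894 = +12.8655 (running +19.8143)
  i=3: 1.1600·4.1573 − -2.0106·5.5736 = +16.0284 (running +35.8427)
  i=4: -2.0106·2.6810 − -2.7967·4.1573 = +6.2361 (running +42.0788)
  i=5: -2.7967·-1.9666 − -4.3313·2.6810 = +17.1122 (running +59.1910)
  i=6: -4.3313·-3.7809 − -2.4854·-1.9666 = +11.4880 (running +70.6790)
  i=7: -2.4854·-3.8606 − 2.9219·-3.7809 = +20.6423 (running +91.3213)
  i=8: 2.9219·2.7994 − 3.7837·-3.8606 = +22.7864 (running +114.1077)
Area = |Σ|/2 = |114.1077|/2 = 57.0538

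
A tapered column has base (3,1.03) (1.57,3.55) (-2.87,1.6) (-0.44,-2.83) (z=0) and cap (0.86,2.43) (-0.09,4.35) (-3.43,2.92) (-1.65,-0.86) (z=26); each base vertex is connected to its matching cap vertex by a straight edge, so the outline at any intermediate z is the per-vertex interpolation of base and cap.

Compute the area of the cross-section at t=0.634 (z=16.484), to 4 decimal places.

Area at t=0.634: 14.1720

Cross-section at t=0.634: each vertex is (1-t)·p0[i] + t·p1[i].
  v1: (1-0.634)·(3,1.03) + 0.634·(0.86,2.43) = (1.6432,1.9176)
  v2: (1-0.634)·(1.57,3.55) + 0.634·(-0.09,4.35) = (0.5176,4.0572)
  v3: (1-0.634)·(-2.87,1.6) + 0.634·(-3.43,2.92) = (-3.2250,2.4369)
  v4: (1-0.634)·(-0.44,-2.83) + 0.634·(-1.65,-0.86) = (-1.2071,-1.5810)
Shoelace sum Σ(x_i·y_{i+1} − x_{i+1}·y_i):
  i=1: 1.6432·4.0572 − 0.5176·1.9176 = +5.6745 (running +5.6745)
  i=2: 0.5176·2.4369 − -3.2250·4.0572 = +14.3459 (running +20.0203)
  i=3: -3.2250·-1.5810 − -1.2071·2.4369 = +8.0405 (running +28.0609)
  i=4: -1.2071·1.9176 − 1.6432·-1.5810 = +0.2832 (running +28.3440)
Area = |Σ|/2 = |28.3440|/2 = 14.1720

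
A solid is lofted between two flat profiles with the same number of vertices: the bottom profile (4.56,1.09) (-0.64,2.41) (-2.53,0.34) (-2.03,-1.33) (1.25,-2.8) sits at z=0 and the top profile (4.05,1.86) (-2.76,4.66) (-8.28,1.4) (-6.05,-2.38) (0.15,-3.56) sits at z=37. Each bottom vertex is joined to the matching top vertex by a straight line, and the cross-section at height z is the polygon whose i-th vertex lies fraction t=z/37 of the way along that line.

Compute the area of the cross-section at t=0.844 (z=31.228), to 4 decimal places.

Area at t=0.844: 54.0195

Cross-section at t=0.844: each vertex is (1-t)·p0[i] + t·p1[i].
  v1: (1-0.844)·(4.56,1.09) + 0.844·(4.05,1.86) = (4.1296,1.7399)
  v2: (1-0.844)·(-0.64,2.41) + 0.844·(-2.76,4.66) = (-2.4293,4.3090)
  v3: (1-0.844)·(-2.53,0.34) + 0.844·(-8.28,1.4) = (-7.3830,1.2346)
  v4: (1-0.844)·(-2.03,-1.33) + 0.844·(-6.05,-2.38) = (-5.4229,-2.2162)
  v5: (1-0.844)·(1.25,-2.8) + 0.844·(0.15,-3.56) = (0.3216,-3.4414)
Shoelace sum Σ(x_i·y_{i+1} − x_{i+1}·y_i):
  i=1: 4.1296·4.3090 − -2.4293·1.7399 = +22.0209 (running +22.0209)
  i=2: -2.4293·1.2346 − -7.3830·4.3090 = +28.8141 (running +50.8350)
  i=3: -7.3830·-2.2162 − -5.4229·1.2346 = +23.0575 (running +73.8925)
  i=4: -5.4229·-3.4414 − 0.3216·-2.2162 = +19.3752 (running +93.2677)
  i=5: 0.3216·1.7399 − 4.1296·-3.4414 = +14.7712 (running +108.0389)
Area = |Σ|/2 = |108.0389|/2 = 54.0195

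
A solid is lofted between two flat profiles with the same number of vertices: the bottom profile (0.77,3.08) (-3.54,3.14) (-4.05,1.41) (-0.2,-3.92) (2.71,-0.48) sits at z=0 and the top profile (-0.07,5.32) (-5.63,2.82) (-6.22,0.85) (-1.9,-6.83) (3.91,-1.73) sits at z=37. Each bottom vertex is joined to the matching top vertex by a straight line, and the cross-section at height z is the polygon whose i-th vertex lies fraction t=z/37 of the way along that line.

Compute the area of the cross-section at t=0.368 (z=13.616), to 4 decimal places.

Area at t=0.368: 41.0593

Cross-section at t=0.368: each vertex is (1-t)·p0[i] + t·p1[i].
  v1: (1-0.368)·(0.77,3.08) + 0.368·(-0.07,5.32) = (0.4609,3.9043)
  v2: (1-0.368)·(-3.54,3.14) + 0.368·(-5.63,2.82) = (-4.3091,3.0222)
  v3: (1-0.368)·(-4.05,1.41) + 0.368·(-6.22,0.85) = (-4.8486,1.2039)
  v4: (1-0.368)·(-0.2,-3.92) + 0.368·(-1.9,-6.83) = (-0.8256,-4.9909)
  v5: (1-0.368)·(2.71,-0.48) + 0.368·(3.91,-1.73) = (3.1516,-0.9400)
Shoelace sum Σ(x_i·y_{i+1} − x_{i+1}·y_i):
  i=1: 0.4609·3.0222 − -4.3091·3.9043 = +18.2171 (running +18.2171)
  i=2: -4.3091·1.2039 − -4.8486·3.0222 = +9.4657 (running +27.6827)
  i=3: -4.8486·-4.9909 − -0.8256·1.2039 = +25.1925 (running +52.8753)
  i=4: -0.8256·-0.9400 − 3.1516·-4.9909 = +16.5053 (running +69.3806)
  i=5: 3.1516·3.9043 − 0.4609·-0.9400 = +12.7381 (running +82.1187)
Area = |Σ|/2 = |82.1187|/2 = 41.0593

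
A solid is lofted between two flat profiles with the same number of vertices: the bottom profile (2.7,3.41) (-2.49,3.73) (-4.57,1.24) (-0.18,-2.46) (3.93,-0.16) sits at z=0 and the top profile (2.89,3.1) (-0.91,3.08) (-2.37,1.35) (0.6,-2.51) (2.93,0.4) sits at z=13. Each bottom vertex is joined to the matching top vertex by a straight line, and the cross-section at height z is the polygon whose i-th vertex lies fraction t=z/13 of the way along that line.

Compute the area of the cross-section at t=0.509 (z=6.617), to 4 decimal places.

Area at t=0.509: 26.0660

Cross-section at t=0.509: each vertex is (1-t)·p0[i] + t·p1[i].
  v1: (1-0.509)·(2.7,3.41) + 0.509·(2.89,3.1) = (2.7967,3.2522)
  v2: (1-0.509)·(-2.49,3.73) + 0.509·(-0.91,3.08) = (-1.6858,3.3991)
  v3: (1-0.509)·(-4.57,1.24) + 0.509·(-2.37,1.35) = (-3.4502,1.2960)
  v4: (1-0.509)·(-0.18,-2.46) + 0.509·(0.6,-2.51) = (0.2170,-2.4855)
  v5: (1-0.509)·(3.93,-0.16) + 0.509·(2.93,0.4) = (3.4210,0.1250)
Shoelace sum Σ(x_i·y_{i+1} − x_{i+1}·y_i):
  i=1: 2.7967·3.3991 − -1.6858·3.2522 = +14.9889 (running +14.9889)
  i=2: -1.6858·1.2960 − -3.4502·3.3991 = +9.5430 (running +24.5319)
  i=3: -3.4502·-2.4855 − 0.2170·1.2960 = +8.2940 (running +32.8260)
  i=4: 0.2170·0.1250 − 3.4210·-2.4855 = +8.5299 (running +41.3558)
  i=5: 3.4210·3.2522 − 2.7967·0.1250 = +10.7761 (running +52.1320)
Area = |Σ|/2 = |52.1320|/2 = 26.0660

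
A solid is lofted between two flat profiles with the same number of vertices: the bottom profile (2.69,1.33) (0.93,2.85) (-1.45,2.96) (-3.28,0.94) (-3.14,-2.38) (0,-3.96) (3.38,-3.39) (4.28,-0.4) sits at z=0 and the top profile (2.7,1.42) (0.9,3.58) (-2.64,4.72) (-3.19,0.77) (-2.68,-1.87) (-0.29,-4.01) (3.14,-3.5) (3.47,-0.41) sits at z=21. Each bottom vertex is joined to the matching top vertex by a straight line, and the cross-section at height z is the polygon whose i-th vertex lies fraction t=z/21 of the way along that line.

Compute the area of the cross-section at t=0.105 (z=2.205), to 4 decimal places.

Cross-section at t=0.105: each vertex is (1-t)·p0[i] + t·p1[i].
  v1: (1-0.105)·(2.69,1.33) + 0.105·(2.7,1.42) = (2.6911,1.3395)
  v2: (1-0.105)·(0.93,2.85) + 0.105·(0.9,3.58) = (0.9269,2.9267)
  v3: (1-0.105)·(-1.45,2.96) + 0.105·(-2.64,4.72) = (-1.5749,3.1448)
  v4: (1-0.105)·(-3.28,0.94) + 0.105·(-3.19,0.77) = (-3.2706,0.9221)
  v5: (1-0.105)·(-3.14,-2.38) + 0.105·(-2.68,-1.87) = (-3.0917,-2.3264)
  v6: (1-0.105)·(0,-3.96) + 0.105·(-0.29,-4.01) = (-0.0304,-3.9653)
  v7: (1-0.105)·(3.38,-3.39) + 0.105·(3.14,-3.5) = (3.3548,-3.4016)
  v8: (1-0.105)·(4.28,-0.4) + 0.105·(3.47,-0.41) = (4.1950,-0.4011)
Shoelace sum Σ(x_i·y_{i+1} − x_{i+1}·y_i):
  i=1: 2.6911·2.9267 − 0.9269·1.3395 = +6.6343 (running +6.6343)
  i=2: 0.9269·3.1448 − -1.5749·2.9267 = +7.5241 (running +14.1584)
  i=3: -1.5749·0.9221 − -3.2706·3.1448 = +8.8329 (running +22.9913)
  i=4: -3.2706·-2.3264 − -3.0917·0.9221 = +10.4598 (running +33.4510)
  i=5: -3.0917·-3.9653 − -0.0304·-2.3264 = +12.1885 (running +45.6396)
  i=6: -0.0304·-3.4016 − 3.3548·-3.9653 = +13.4062 (running +59.0458)
  i=7: 3.3548·-0.4011 − 4.1950·-3.4016 = +12.9239 (running +71.9697)
  i=8: 4.1950·1.3395 − 2.6911·-0.4011 = +6.6982 (running +78.6678)
Area = |Σ|/2 = |78.6678|/2 = 39.3339

Area at t=0.105: 39.3339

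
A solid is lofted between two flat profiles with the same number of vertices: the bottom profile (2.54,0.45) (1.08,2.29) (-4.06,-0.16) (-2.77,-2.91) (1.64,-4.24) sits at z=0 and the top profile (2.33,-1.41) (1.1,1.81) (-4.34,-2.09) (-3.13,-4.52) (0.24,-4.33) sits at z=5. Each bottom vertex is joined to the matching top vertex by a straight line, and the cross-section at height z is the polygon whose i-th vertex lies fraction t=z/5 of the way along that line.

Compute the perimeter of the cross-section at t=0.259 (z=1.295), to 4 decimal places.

Perimeter at t=0.259: 20.1390

Cross-section at t=0.259: each vertex is (1-t)·p0[i] + t·p1[i].
  v1: (1-0.259)·(2.54,0.45) + 0.259·(2.33,-1.41) = (2.4856,-0.0317)
  v2: (1-0.259)·(1.08,2.29) + 0.259·(1.1,1.81) = (1.0852,2.1657)
  v3: (1-0.259)·(-4.06,-0.16) + 0.259·(-4.34,-2.09) = (-4.1325,-0.6599)
  v4: (1-0.259)·(-2.77,-2.91) + 0.259·(-3.13,-4.52) = (-2.8632,-3.3270)
  v5: (1-0.259)·(1.64,-4.24) + 0.259·(0.24,-4.33) = (1.2774,-4.2633)
Perimeter = Σ |v_{i+1} − v_i|:
  edge 1→2: √(-1.4004² + 2.1974²) = 2.6057 (running 2.6057)
  edge 2→3: √(-5.2177² + -2.8255²) = 5.9336 (running 8.5394)
  edge 3→4: √(1.2693² + -2.6671²) = 2.9537 (running 11.4931)
  edge 4→5: √(4.1406² + -0.9363²) = 4.2452 (running 15.7383)
  edge 5→1: √(1.2082² + 4.2316²) = 4.4007 (running 20.1390)
Perimeter = 20.1390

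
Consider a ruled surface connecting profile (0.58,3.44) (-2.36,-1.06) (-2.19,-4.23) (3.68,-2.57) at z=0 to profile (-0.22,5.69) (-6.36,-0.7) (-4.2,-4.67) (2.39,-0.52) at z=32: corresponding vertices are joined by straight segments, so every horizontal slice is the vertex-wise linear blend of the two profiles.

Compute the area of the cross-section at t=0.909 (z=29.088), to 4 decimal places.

Area at t=0.909: 42.9561

Cross-section at t=0.909: each vertex is (1-t)·p0[i] + t·p1[i].
  v1: (1-0.909)·(0.58,3.44) + 0.909·(-0.22,5.69) = (-0.1472,5.4853)
  v2: (1-0.909)·(-2.36,-1.06) + 0.909·(-6.36,-0.7) = (-5.9960,-0.7328)
  v3: (1-0.909)·(-2.19,-4.23) + 0.909·(-4.2,-4.67) = (-4.0171,-4.6300)
  v4: (1-0.909)·(3.68,-2.57) + 0.909·(2.39,-0.52) = (2.5074,-0.7066)
Shoelace sum Σ(x_i·y_{i+1} − x_{i+1}·y_i):
  i=1: -0.1472·-0.7328 − -5.9960·5.4853 = +32.9974 (running +32.9974)
  i=2: -5.9960·-4.6300 − -4.0171·-0.7328 = +24.8177 (running +57.8151)
  i=3: -4.0171·-0.7066 − 2.5074·-4.6300 = +14.4474 (running +72.2625)
  i=4: 2.5074·5.4853 − -0.1472·-0.7066 = +13.6497 (running +85.9121)
Area = |Σ|/2 = |85.9121|/2 = 42.9561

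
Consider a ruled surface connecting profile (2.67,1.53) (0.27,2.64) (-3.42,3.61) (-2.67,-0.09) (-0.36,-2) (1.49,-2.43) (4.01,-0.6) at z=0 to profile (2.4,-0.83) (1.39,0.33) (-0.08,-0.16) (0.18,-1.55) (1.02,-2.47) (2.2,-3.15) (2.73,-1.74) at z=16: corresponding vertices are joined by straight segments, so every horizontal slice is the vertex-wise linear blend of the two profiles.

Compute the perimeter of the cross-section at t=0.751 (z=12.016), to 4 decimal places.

Perimeter at t=0.751: 12.1398

Cross-section at t=0.751: each vertex is (1-t)·p0[i] + t·p1[i].
  v1: (1-0.751)·(2.67,1.53) + 0.751·(2.4,-0.83) = (2.4672,-0.2424)
  v2: (1-0.751)·(0.27,2.64) + 0.751·(1.39,0.33) = (1.1111,0.9052)
  v3: (1-0.751)·(-3.42,3.61) + 0.751·(-0.08,-0.16) = (-0.9117,0.7787)
  v4: (1-0.751)·(-2.67,-0.09) + 0.751·(0.18,-1.55) = (-0.5297,-1.1865)
  v5: (1-0.751)·(-0.36,-2) + 0.751·(1.02,-2.47) = (0.6764,-2.3530)
  v6: (1-0.751)·(1.49,-2.43) + 0.751·(2.2,-3.15) = (2.0232,-2.9707)
  v7: (1-0.751)·(4.01,-0.6) + 0.751·(2.73,-1.74) = (3.0487,-1.4561)
Perimeter = Σ |v_{i+1} − v_i|:
  edge 1→2: √(-1.3561² + 1.1475²) = 1.7765 (running 1.7765)
  edge 2→3: √(-2.0228² + -0.1265²) = 2.0267 (running 3.8032)
  edge 3→4: √(0.3820² + -1.9652²) = 2.0020 (running 5.8052)
  edge 4→5: √(1.2060² + -1.1665²) = 1.6779 (running 7.4831)
  edge 5→6: √(1.3468² + -0.6178²) = 1.4817 (running 8.9648)
  edge 6→7: √(1.0255² + 1.5146²) = 1.8291 (running 10.7939)
  edge 7→1: √(-0.5815² + 1.2138²) = 1.3459 (running 12.1398)
Perimeter = 12.1398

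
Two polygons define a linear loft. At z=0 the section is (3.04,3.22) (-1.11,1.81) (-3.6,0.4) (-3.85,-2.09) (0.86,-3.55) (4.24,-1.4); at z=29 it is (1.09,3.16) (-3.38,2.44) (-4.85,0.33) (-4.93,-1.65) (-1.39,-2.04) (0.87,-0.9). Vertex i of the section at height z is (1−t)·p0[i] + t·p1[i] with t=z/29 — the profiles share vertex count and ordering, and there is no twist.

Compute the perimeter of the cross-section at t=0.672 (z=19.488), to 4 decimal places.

Cross-section at t=0.672: each vertex is (1-t)·p0[i] + t·p1[i].
  v1: (1-0.672)·(3.04,3.22) + 0.672·(1.09,3.16) = (1.7296,3.1797)
  v2: (1-0.672)·(-1.11,1.81) + 0.672·(-3.38,2.44) = (-2.6354,2.2334)
  v3: (1-0.672)·(-3.6,0.4) + 0.672·(-4.85,0.33) = (-4.4400,0.3530)
  v4: (1-0.672)·(-3.85,-2.09) + 0.672·(-4.93,-1.65) = (-4.5758,-1.7943)
  v5: (1-0.672)·(0.86,-3.55) + 0.672·(-1.39,-2.04) = (-0.6520,-2.5353)
  v6: (1-0.672)·(4.24,-1.4) + 0.672·(0.87,-0.9) = (1.9754,-1.0640)
Perimeter = Σ |v_{i+1} − v_i|:
  edge 1→2: √(-4.3650² + -0.9463²) = 4.4664 (running 4.4664)
  edge 2→3: √(-1.8046² + -1.8804²) = 2.6062 (running 7.0727)
  edge 3→4: √(-0.1358² + -2.1473²) = 2.1516 (running 9.2242)
  edge 4→5: √(3.9238² + -0.7410²) = 3.9931 (running 13.2173)
  edge 5→6: √(2.6274² + 1.4713²) = 3.0113 (running 16.2286)
  edge 6→1: √(-0.2458² + 4.2437²) = 4.2508 (running 20.4794)
Perimeter = 20.4794

Perimeter at t=0.672: 20.4794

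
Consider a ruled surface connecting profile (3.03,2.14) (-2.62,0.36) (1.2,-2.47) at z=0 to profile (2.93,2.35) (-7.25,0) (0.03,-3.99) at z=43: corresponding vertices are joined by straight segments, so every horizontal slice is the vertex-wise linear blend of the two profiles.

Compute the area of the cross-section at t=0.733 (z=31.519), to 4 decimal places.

Cross-section at t=0.733: each vertex is (1-t)·p0[i] + t·p1[i].
  v1: (1-0.733)·(3.03,2.14) + 0.733·(2.93,2.35) = (2.9567,2.2939)
  v2: (1-0.733)·(-2.62,0.36) + 0.733·(-7.25,0) = (-6.0138,0.0961)
  v3: (1-0.733)·(1.2,-2.47) + 0.733·(0.03,-3.99) = (0.3424,-3.5842)
Shoelace sum Σ(x_i·y_{i+1} − x_{i+1}·y_i):
  i=1: 2.9567·0.0961 − -6.0138·2.2939 = +14.0794 (running +14.0794)
  i=2: -6.0138·-3.5842 − 0.3424·0.0961 = +21.5215 (running +35.6009)
  i=3: 0.3424·2.2939 − 2.9567·-3.5842 = +11.3827 (running +46.9836)
Area = |Σ|/2 = |46.9836|/2 = 23.4918

Area at t=0.733: 23.4918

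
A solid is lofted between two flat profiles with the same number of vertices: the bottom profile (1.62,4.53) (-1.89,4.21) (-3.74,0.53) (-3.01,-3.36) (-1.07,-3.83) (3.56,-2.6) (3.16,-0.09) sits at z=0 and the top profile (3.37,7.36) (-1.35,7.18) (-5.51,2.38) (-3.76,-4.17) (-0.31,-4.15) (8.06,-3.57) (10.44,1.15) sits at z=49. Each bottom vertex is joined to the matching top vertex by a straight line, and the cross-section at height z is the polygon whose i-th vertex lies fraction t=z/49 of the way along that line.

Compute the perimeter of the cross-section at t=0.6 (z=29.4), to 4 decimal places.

Perimeter at t=0.6: 36.5242

Cross-section at t=0.6: each vertex is (1-t)·p0[i] + t·p1[i].
  v1: (1-0.6)·(1.62,4.53) + 0.6·(3.37,7.36) = (2.6700,6.2280)
  v2: (1-0.6)·(-1.89,4.21) + 0.6·(-1.35,7.18) = (-1.5660,5.9920)
  v3: (1-0.6)·(-3.74,0.53) + 0.6·(-5.51,2.38) = (-4.8020,1.6400)
  v4: (1-0.6)·(-3.01,-3.36) + 0.6·(-3.76,-4.17) = (-3.4600,-3.8460)
  v5: (1-0.6)·(-1.07,-3.83) + 0.6·(-0.31,-4.15) = (-0.6140,-4.0220)
  v6: (1-0.6)·(3.56,-2.6) + 0.6·(8.06,-3.57) = (6.2600,-3.1820)
  v7: (1-0.6)·(3.16,-0.09) + 0.6·(10.44,1.15) = (7.5280,0.6540)
Perimeter = Σ |v_{i+1} − v_i|:
  edge 1→2: √(-4.2360² + -0.2360²) = 4.2426 (running 4.2426)
  edge 2→3: √(-3.2360² + -4.3520²) = 5.4232 (running 9.6658)
  edge 3→4: √(1.3420² + -5.4860²) = 5.6478 (running 15.3136)
  edge 4→5: √(2.8460² + -0.1760²) = 2.8514 (running 18.1650)
  edge 5→6: √(6.8740² + 0.8400²) = 6.9251 (running 25.0901)
  edge 6→7: √(1.2680² + 3.8360²) = 4.0401 (running 29.1303)
  edge 7→1: √(-4.8580² + 5.5740²) = 7.3939 (running 36.5242)
Perimeter = 36.5242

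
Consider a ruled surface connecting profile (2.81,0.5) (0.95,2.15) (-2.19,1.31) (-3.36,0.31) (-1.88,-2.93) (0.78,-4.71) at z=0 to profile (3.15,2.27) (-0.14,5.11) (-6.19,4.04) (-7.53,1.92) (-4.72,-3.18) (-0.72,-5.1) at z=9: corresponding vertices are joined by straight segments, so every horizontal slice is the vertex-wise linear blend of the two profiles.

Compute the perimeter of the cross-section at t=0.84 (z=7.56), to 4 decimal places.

Cross-section at t=0.84: each vertex is (1-t)·p0[i] + t·p1[i].
  v1: (1-0.84)·(2.81,0.5) + 0.84·(3.15,2.27) = (3.0956,1.9868)
  v2: (1-0.84)·(0.95,2.15) + 0.84·(-0.14,5.11) = (0.0344,4.6364)
  v3: (1-0.84)·(-2.19,1.31) + 0.84·(-6.19,4.04) = (-5.5500,3.6032)
  v4: (1-0.84)·(-3.36,0.31) + 0.84·(-7.53,1.92) = (-6.8628,1.6624)
  v5: (1-0.84)·(-1.88,-2.93) + 0.84·(-4.72,-3.18) = (-4.2656,-3.1400)
  v6: (1-0.84)·(0.78,-4.71) + 0.84·(-0.72,-5.1) = (-0.4800,-5.0376)
Perimeter = Σ |v_{i+1} − v_i|:
  edge 1→2: √(-3.0612² + 2.6496²) = 4.0486 (running 4.0486)
  edge 2→3: √(-5.5844² + -1.0332²) = 5.6792 (running 9.7278)
  edge 3→4: √(-1.3128² + -1.9408²) = 2.3431 (running 12.0709)
  edge 4→5: √(2.5972² + -4.8024²) = 5.4597 (running 17.5306)
  edge 5→6: √(3.7856² + -1.8976²) = 4.2346 (running 21.7652)
  edge 6→1: √(3.5756² + 7.0244²) = 7.8821 (running 29.6473)
Perimeter = 29.6473

Perimeter at t=0.84: 29.6473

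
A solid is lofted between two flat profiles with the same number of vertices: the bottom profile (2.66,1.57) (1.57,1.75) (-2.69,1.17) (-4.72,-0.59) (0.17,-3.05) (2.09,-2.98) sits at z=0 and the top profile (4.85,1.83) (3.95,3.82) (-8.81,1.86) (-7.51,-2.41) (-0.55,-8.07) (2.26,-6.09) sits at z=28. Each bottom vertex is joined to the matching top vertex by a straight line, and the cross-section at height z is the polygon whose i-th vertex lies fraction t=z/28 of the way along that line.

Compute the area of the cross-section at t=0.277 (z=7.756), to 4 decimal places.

Cross-section at t=0.277: each vertex is (1-t)·p0[i] + t·p1[i].
  v1: (1-0.277)·(2.66,1.57) + 0.277·(4.85,1.83) = (3.2666,1.6420)
  v2: (1-0.277)·(1.57,1.75) + 0.277·(3.95,3.82) = (2.2293,2.3234)
  v3: (1-0.277)·(-2.69,1.17) + 0.277·(-8.81,1.86) = (-4.3852,1.3611)
  v4: (1-0.277)·(-4.72,-0.59) + 0.277·(-7.51,-2.41) = (-5.4928,-1.0941)
  v5: (1-0.277)·(0.17,-3.05) + 0.277·(-0.55,-8.07) = (-0.0294,-4.4405)
  v6: (1-0.277)·(2.09,-2.98) + 0.277·(2.26,-6.09) = (2.1371,-3.8415)
Shoelace sum Σ(x_i·y_{i+1} − x_{i+1}·y_i):
  i=1: 3.2666·2.3234 − 2.2293·1.6420 = +3.9292 (running +3.9292)
  i=2: 2.2293·1.3611 − -4.3852·2.3234 = +13.2229 (running +17.1521)
  i=3: -4.3852·-1.0941 − -5.4928·1.3611 = +12.2745 (running +29.4266)
  i=4: -5.4928·-4.4405 − -0.0294·-1.0941 = +24.3589 (running +53.7855)
  i=5: -0.0294·-3.8415 − 2.1371·-4.4405 = +9.6029 (running +63.3885)
  i=6: 2.1371·1.6420 − 3.2666·-3.8415 = +16.0578 (running +79.4463)
Area = |Σ|/2 = |79.4463|/2 = 39.7231

Area at t=0.277: 39.7231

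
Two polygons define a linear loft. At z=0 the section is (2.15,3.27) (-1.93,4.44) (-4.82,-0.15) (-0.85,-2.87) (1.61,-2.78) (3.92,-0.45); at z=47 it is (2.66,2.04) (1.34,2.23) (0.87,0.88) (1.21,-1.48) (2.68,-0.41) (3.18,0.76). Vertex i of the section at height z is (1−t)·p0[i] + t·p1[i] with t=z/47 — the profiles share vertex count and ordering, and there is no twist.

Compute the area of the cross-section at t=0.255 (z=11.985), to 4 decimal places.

Area at t=0.255: 29.0876

Cross-section at t=0.255: each vertex is (1-t)·p0[i] + t·p1[i].
  v1: (1-0.255)·(2.15,3.27) + 0.255·(2.66,2.04) = (2.2801,2.9564)
  v2: (1-0.255)·(-1.93,4.44) + 0.255·(1.34,2.23) = (-1.0961,3.8765)
  v3: (1-0.255)·(-4.82,-0.15) + 0.255·(0.87,0.88) = (-3.3691,0.1127)
  v4: (1-0.255)·(-0.85,-2.87) + 0.255·(1.21,-1.48) = (-0.3247,-2.5156)
  v5: (1-0.255)·(1.61,-2.78) + 0.255·(2.68,-0.41) = (1.8829,-2.1757)
  v6: (1-0.255)·(3.92,-0.45) + 0.255·(3.18,0.76) = (3.7313,-0.1414)
Shoelace sum Σ(x_i·y_{i+1} − x_{i+1}·y_i):
  i=1: 2.2801·3.8765 − -1.0961·2.9564 = +12.0791 (running +12.0791)
  i=2: -1.0961·0.1127 − -3.3691·3.8765 = +12.9365 (running +25.0156)
  i=3: -3.3691·-2.5156 − -0.3247·0.1127 = +8.5116 (running +33.5272)
  i=4: -0.3247·-2.1757 − 1.8829·-2.5156 = +5.4428 (running +38.9700)
  i=5: 1.8829·-0.1414 − 3.7313·-2.1757 = +7.8517 (running +46.8217)
  i=6: 3.7313·2.9564 − 2.2801·-0.1414 = +11.3535 (running +58.1752)
Area = |Σ|/2 = |58.1752|/2 = 29.0876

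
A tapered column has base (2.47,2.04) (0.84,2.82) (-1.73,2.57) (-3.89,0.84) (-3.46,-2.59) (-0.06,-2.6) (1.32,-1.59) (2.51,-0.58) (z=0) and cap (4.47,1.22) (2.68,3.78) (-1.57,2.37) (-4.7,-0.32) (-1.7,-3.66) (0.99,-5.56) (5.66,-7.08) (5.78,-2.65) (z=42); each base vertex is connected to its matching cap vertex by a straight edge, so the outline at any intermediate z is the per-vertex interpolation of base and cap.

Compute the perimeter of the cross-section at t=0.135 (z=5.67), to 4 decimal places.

Cross-section at t=0.135: each vertex is (1-t)·p0[i] + t·p1[i].
  v1: (1-0.135)·(2.47,2.04) + 0.135·(4.47,1.22) = (2.7400,1.9293)
  v2: (1-0.135)·(0.84,2.82) + 0.135·(2.68,3.78) = (1.0884,2.9496)
  v3: (1-0.135)·(-1.73,2.57) + 0.135·(-1.57,2.37) = (-1.7084,2.5430)
  v4: (1-0.135)·(-3.89,0.84) + 0.135·(-4.7,-0.32) = (-3.9994,0.6834)
  v5: (1-0.135)·(-3.46,-2.59) + 0.135·(-1.7,-3.66) = (-3.2224,-2.7344)
  v6: (1-0.135)·(-0.06,-2.6) + 0.135·(0.99,-5.56) = (0.0818,-2.9996)
  v7: (1-0.135)·(1.32,-1.59) + 0.135·(5.66,-7.08) = (1.9059,-2.3312)
  v8: (1-0.135)·(2.51,-0.58) + 0.135·(5.78,-2.65) = (2.9514,-0.8594)
Perimeter = Σ |v_{i+1} − v_i|:
  edge 1→2: √(-1.6516² + 1.0203²) = 1.9413 (running 1.9413)
  edge 2→3: √(-2.7968² + -0.4066²) = 2.8262 (running 4.7675)
  edge 3→4: √(-2.2910² + -1.8596²) = 2.9507 (running 7.7182)
  edge 4→5: √(0.7770² + -3.4178²) = 3.5050 (running 11.2233)
  edge 5→6: √(3.3041² + -0.2652²) = 3.3148 (running 14.5380)
  edge 6→7: √(1.8242² + 0.6684²) = 1.9428 (running 16.4808)
  edge 7→8: √(1.0455² + 1.4717²) = 1.8053 (running 18.2861)
  edge 8→1: √(-0.2114² + 2.7887²) = 2.7968 (running 21.0829)
Perimeter = 21.0829

Perimeter at t=0.135: 21.0829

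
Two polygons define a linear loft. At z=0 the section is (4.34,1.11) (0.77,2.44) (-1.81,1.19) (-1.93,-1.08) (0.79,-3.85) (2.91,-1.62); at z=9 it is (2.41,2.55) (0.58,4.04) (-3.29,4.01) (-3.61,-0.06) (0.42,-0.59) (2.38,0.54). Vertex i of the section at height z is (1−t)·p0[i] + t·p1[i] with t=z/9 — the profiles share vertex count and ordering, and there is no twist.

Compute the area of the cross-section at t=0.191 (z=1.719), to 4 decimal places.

Area at t=0.191: 23.7139

Cross-section at t=0.191: each vertex is (1-t)·p0[i] + t·p1[i].
  v1: (1-0.191)·(4.34,1.11) + 0.191·(2.41,2.55) = (3.9714,1.3850)
  v2: (1-0.191)·(0.77,2.44) + 0.191·(0.58,4.04) = (0.7337,2.7456)
  v3: (1-0.191)·(-1.81,1.19) + 0.191·(-3.29,4.01) = (-2.0927,1.7286)
  v4: (1-0.191)·(-1.93,-1.08) + 0.191·(-3.61,-0.06) = (-2.2509,-0.8852)
  v5: (1-0.191)·(0.79,-3.85) + 0.191·(0.42,-0.59) = (0.7193,-3.2273)
  v6: (1-0.191)·(2.91,-1.62) + 0.191·(2.38,0.54) = (2.8088,-1.2074)
Shoelace sum Σ(x_i·y_{i+1} − x_{i+1}·y_i):
  i=1: 3.9714·2.7456 − 0.7337·1.3850 = +9.8876 (running +9.8876)
  i=2: 0.7337·1.7286 − -2.0927·2.7456 = +7.0140 (running +16.9015)
  i=3: -2.0927·-0.8852 − -2.2509·1.7286 = +5.7433 (running +22.6449)
  i=4: -2.2509·-3.2273 − 0.7193·-0.8852 = +7.9011 (running +30.5460)
  i=5: 0.7193·-1.2074 − 2.8088·-3.2273 = +8.1963 (running +38.7423)
  i=6: 2.8088·1.3850 − 3.9714·-1.2074 = +8.6854 (running +47.4277)
Area = |Σ|/2 = |47.4277|/2 = 23.7139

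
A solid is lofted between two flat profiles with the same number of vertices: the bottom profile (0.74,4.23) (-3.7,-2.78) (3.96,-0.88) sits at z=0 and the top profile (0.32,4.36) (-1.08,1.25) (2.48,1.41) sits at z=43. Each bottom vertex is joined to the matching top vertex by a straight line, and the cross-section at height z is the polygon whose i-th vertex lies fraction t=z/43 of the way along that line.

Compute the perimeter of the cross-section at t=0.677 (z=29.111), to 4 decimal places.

Perimeter at t=0.677: 14.3376

Cross-section at t=0.677: each vertex is (1-t)·p0[i] + t·p1[i].
  v1: (1-0.677)·(0.74,4.23) + 0.677·(0.32,4.36) = (0.4557,4.3180)
  v2: (1-0.677)·(-3.7,-2.78) + 0.677·(-1.08,1.25) = (-1.9263,-0.0517)
  v3: (1-0.677)·(3.96,-0.88) + 0.677·(2.48,1.41) = (2.9580,0.6703)
Perimeter = Σ |v_{i+1} − v_i|:
  edge 1→2: √(-2.3819² + -4.3697²) = 4.9767 (running 4.9767)
  edge 2→3: √(4.8843² + 0.7220²) = 4.9374 (running 9.9141)
  edge 3→1: √(-2.5024² + 3.6477²) = 4.4235 (running 14.3376)
Perimeter = 14.3376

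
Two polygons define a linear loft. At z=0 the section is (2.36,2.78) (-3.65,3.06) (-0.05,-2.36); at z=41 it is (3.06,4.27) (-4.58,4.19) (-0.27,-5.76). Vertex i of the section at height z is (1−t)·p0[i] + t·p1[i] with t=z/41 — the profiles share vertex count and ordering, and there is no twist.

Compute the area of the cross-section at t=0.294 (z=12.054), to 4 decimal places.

Cross-section at t=0.294: each vertex is (1-t)·p0[i] + t·p1[i].
  v1: (1-0.294)·(2.36,2.78) + 0.294·(3.06,4.27) = (2.5658,3.2181)
  v2: (1-0.294)·(-3.65,3.06) + 0.294·(-4.58,4.19) = (-3.9234,3.3922)
  v3: (1-0.294)·(-0.05,-2.36) + 0.294·(-0.27,-5.76) = (-0.1147,-3.3596)
Shoelace sum Σ(x_i·y_{i+1} − x_{i+1}·y_i):
  i=1: 2.5658·3.3922 − -3.9234·3.2181 = +21.3296 (running +21.3296)
  i=2: -3.9234·-3.3596 − -0.1147·3.3922 = +13.5701 (running +34.8997)
  i=3: -0.1147·3.2181 − 2.5658·-3.3596 = +8.2510 (running +43.1507)
Area = |Σ|/2 = |43.1507|/2 = 21.5754

Area at t=0.294: 21.5754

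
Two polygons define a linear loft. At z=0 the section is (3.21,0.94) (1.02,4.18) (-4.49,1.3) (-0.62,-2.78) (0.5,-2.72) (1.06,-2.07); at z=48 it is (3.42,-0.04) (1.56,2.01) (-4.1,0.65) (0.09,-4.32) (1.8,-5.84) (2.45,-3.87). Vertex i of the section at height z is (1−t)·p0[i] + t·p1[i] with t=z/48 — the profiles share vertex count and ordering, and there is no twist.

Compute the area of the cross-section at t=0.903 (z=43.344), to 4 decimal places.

Cross-section at t=0.903: each vertex is (1-t)·p0[i] + t·p1[i].
  v1: (1-0.903)·(3.21,0.94) + 0.903·(3.42,-0.04) = (3.3996,0.0551)
  v2: (1-0.903)·(1.02,4.18) + 0.903·(1.56,2.01) = (1.5076,2.2205)
  v3: (1-0.903)·(-4.49,1.3) + 0.903·(-4.1,0.65) = (-4.1378,0.7131)
  v4: (1-0.903)·(-0.62,-2.78) + 0.903·(0.09,-4.32) = (0.0211,-4.1706)
  v5: (1-0.903)·(0.5,-2.72) + 0.903·(1.8,-5.84) = (1.6739,-5.5374)
  v6: (1-0.903)·(1.06,-2.07) + 0.903·(2.45,-3.87) = (2.3152,-3.6954)
Shoelace sum Σ(x_i·y_{i+1} − x_{i+1}·y_i):
  i=1: 3.3996·2.2205 − 1.5076·0.0551 = +7.4658 (running +7.4658)
  i=2: 1.5076·0.7131 − -4.1378·2.2205 = +10.2630 (running +17.7289)
  i=3: -4.1378·-4.1706 − 0.0211·0.7131 = +17.2422 (running +34.9711)
  i=4: 0.0211·-5.5374 − 1.6739·-4.1706 = +6.8642 (running +41.8353)
  i=5: 1.6739·-3.6954 − 2.3152·-5.5374 = +6.6342 (running +48.4695)
  i=6: 2.3152·0.0551 − 3.3996·-3.6954 = +12.6905 (running +61.1600)
Area = |Σ|/2 = |61.1600|/2 = 30.5800

Area at t=0.903: 30.5800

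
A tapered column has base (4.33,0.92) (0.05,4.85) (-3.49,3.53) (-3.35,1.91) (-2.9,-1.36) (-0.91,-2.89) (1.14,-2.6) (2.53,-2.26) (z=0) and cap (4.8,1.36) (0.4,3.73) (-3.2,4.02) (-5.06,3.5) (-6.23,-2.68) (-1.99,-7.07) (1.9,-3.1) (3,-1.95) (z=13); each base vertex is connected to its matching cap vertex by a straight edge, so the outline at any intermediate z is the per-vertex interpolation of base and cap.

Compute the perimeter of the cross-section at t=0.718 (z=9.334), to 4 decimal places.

Perimeter at t=0.718: 30.5103

Cross-section at t=0.718: each vertex is (1-t)·p0[i] + t·p1[i].
  v1: (1-0.718)·(4.33,0.92) + 0.718·(4.8,1.36) = (4.6675,1.2359)
  v2: (1-0.718)·(0.05,4.85) + 0.718·(0.4,3.73) = (0.3013,4.0458)
  v3: (1-0.718)·(-3.49,3.53) + 0.718·(-3.2,4.02) = (-3.2818,3.8818)
  v4: (1-0.718)·(-3.35,1.91) + 0.718·(-5.06,3.5) = (-4.5778,3.0516)
  v5: (1-0.718)·(-2.9,-1.36) + 0.718·(-6.23,-2.68) = (-5.2909,-2.3078)
  v6: (1-0.718)·(-0.91,-2.89) + 0.718·(-1.99,-7.07) = (-1.6854,-5.8912)
  v7: (1-0.718)·(1.14,-2.6) + 0.718·(1.9,-3.1) = (1.6857,-2.9590)
  v8: (1-0.718)·(2.53,-2.26) + 0.718·(3,-1.95) = (2.8675,-2.0374)
Perimeter = Σ |v_{i+1} − v_i|:
  edge 1→2: √(-4.3662² + 2.8099²) = 5.1922 (running 5.1922)
  edge 2→3: √(-3.5831² + -0.1640²) = 3.5868 (running 8.7790)
  edge 3→4: √(-1.2960² + -0.8302²) = 1.5391 (running 10.3181)
  edge 4→5: √(-0.7132² + -5.3594²) = 5.4066 (running 15.7248)
  edge 5→6: √(3.6055² + -3.5835²) = 5.0834 (running 20.8082)
  edge 6→7: √(3.3711² + 2.9322²) = 4.4679 (running 25.2761)
  edge 7→8: √(1.1818² + 0.9216²) = 1.4986 (running 26.7747)
  edge 8→1: √(1.8000² + 3.2733²) = 3.7356 (running 30.5103)
Perimeter = 30.5103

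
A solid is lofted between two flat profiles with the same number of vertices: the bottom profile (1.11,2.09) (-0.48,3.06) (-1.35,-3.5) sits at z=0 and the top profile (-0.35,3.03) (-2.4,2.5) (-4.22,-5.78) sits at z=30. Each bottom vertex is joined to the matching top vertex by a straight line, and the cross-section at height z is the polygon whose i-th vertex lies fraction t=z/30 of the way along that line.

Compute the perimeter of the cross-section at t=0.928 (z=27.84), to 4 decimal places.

Cross-section at t=0.928: each vertex is (1-t)·p0[i] + t·p1[i].
  v1: (1-0.928)·(1.11,2.09) + 0.928·(-0.35,3.03) = (-0.2449,2.9623)
  v2: (1-0.928)·(-0.48,3.06) + 0.928·(-2.4,2.5) = (-2.2618,2.5403)
  v3: (1-0.928)·(-1.35,-3.5) + 0.928·(-4.22,-5.78) = (-4.0134,-5.6158)
Perimeter = Σ |v_{i+1} − v_i|:
  edge 1→2: √(-2.0169² + -0.4220²) = 2.0606 (running 2.0606)
  edge 2→3: √(-1.7516² + -8.1562²) = 8.3421 (running 10.4027)
  edge 3→1: √(3.7685² + 8.5782²) = 9.3694 (running 19.7721)
Perimeter = 19.7721

Perimeter at t=0.928: 19.7721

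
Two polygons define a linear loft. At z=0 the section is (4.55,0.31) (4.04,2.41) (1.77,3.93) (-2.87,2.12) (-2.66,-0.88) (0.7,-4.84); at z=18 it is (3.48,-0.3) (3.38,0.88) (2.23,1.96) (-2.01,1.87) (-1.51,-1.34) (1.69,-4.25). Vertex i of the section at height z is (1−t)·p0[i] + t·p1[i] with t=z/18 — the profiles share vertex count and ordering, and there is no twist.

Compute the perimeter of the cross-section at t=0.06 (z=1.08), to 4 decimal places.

Perimeter at t=0.06: 24.1435

Cross-section at t=0.06: each vertex is (1-t)·p0[i] + t·p1[i].
  v1: (1-0.06)·(4.55,0.31) + 0.06·(3.48,-0.3) = (4.4858,0.2734)
  v2: (1-0.06)·(4.04,2.41) + 0.06·(3.38,0.88) = (4.0004,2.3182)
  v3: (1-0.06)·(1.77,3.93) + 0.06·(2.23,1.96) = (1.7976,3.8118)
  v4: (1-0.06)·(-2.87,2.12) + 0.06·(-2.01,1.87) = (-2.8184,2.1050)
  v5: (1-0.06)·(-2.66,-0.88) + 0.06·(-1.51,-1.34) = (-2.5910,-0.9076)
  v6: (1-0.06)·(0.7,-4.84) + 0.06·(1.69,-4.25) = (0.7594,-4.8046)
Perimeter = Σ |v_{i+1} − v_i|:
  edge 1→2: √(-0.4854² + 2.0448²) = 2.1016 (running 2.1016)
  edge 2→3: √(-2.2028² + 1.4936²) = 2.6614 (running 4.7630)
  edge 3→4: √(-4.6160² + -1.7068²) = 4.9214 (running 9.6845)
  edge 4→5: √(0.2274² + -3.0126²) = 3.0212 (running 12.7057)
  edge 5→6: √(3.3504² + -3.8970²) = 5.1392 (running 17.8449)
  edge 6→1: √(3.7264² + 5.0780²) = 6.2986 (running 24.1435)
Perimeter = 24.1435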